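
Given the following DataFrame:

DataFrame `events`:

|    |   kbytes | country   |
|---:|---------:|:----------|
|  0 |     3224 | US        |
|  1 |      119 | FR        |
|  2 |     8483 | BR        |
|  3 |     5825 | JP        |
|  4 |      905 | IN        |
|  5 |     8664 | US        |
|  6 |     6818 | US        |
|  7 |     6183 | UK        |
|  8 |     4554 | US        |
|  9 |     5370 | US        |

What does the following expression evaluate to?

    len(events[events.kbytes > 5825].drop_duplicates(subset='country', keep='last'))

3

filter rows where kbytes > 5825:
   kbytes country
2    8483      BR
5    8664      US
6    6818      US
7    6183      UK
drop duplicate country (keep=last):
   kbytes country
2    8483      BR
6    6818      US
7    6183      UK
number of rows → 3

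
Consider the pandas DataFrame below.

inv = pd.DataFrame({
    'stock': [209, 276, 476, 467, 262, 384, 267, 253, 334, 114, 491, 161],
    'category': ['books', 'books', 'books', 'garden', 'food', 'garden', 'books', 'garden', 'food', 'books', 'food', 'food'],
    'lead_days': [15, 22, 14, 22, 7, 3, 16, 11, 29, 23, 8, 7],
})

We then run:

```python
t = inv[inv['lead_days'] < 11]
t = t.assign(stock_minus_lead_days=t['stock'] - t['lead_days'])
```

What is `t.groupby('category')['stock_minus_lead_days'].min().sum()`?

535

filter rows where lead_days < 11:
    stock category  lead_days
4     262     food          7
5     384   garden          3
10    491     food          8
11    161     food          7
add column stock_minus_lead_days = t['stock'] - t['lead_days']:
    stock category  lead_days  stock_minus_lead_days
4     262     food          7                    255
5     384   garden          3                    381
10    491     food          8                    483
11    161     food          7                    154
group by category, min of stock_minus_lead_days:
category
food      154
garden    381
Name: stock_minus_lead_days, dtype: int64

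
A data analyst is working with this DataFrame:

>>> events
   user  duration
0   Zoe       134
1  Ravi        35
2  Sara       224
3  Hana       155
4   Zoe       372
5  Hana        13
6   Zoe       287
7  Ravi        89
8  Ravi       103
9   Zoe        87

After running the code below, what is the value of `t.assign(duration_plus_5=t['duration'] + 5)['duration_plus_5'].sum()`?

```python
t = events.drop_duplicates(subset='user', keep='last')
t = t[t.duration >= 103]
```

337

drop duplicate user (keep=last):
   user  duration
2  Sara       224
5  Hana        13
8  Ravi       103
9   Zoe        87
filter rows where duration >= 103:
   user  duration
2  Sara       224
8  Ravi       103
add column duration_plus_5 = t['duration'] + 5:
   user  duration  duration_plus_5
2  Sara       224              229
8  Ravi       103              108
Then the sum of column 'duration_plus_5': 337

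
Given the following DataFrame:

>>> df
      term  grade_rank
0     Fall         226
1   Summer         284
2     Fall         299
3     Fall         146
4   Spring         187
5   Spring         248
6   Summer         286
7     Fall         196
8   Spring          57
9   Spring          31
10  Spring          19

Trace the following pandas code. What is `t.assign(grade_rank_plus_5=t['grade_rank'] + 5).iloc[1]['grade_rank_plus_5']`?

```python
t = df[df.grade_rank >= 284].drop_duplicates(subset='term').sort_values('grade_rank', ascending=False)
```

289

filter rows where grade_rank >= 284:
     term  grade_rank
1  Summer         284
2    Fall         299
6  Summer         286
drop duplicate term (keep=first):
     term  grade_rank
1  Summer         284
2    Fall         299
sort by grade_rank descending:
     term  grade_rank
2    Fall         299
1  Summer         284
add column grade_rank_plus_5 = t['grade_rank'] + 5:
     term  grade_rank  grade_rank_plus_5
2    Fall         299                304
1  Summer         284                289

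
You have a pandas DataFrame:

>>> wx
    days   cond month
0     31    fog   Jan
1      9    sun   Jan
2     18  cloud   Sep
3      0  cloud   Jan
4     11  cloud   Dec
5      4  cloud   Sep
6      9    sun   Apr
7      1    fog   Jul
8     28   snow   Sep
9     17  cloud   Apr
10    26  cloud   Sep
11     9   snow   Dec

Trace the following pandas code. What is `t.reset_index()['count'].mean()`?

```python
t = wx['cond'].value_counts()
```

value_counts of cond:
cond
cloud    6
fog      2
sun      2
snow     2
Name: count, dtype: int64
reset_index():
    cond  count
0  cloud      6
1    fog      2
2    sun      2
3   snow      2
Taking the mean of column 'count' gives 3.0.

3.0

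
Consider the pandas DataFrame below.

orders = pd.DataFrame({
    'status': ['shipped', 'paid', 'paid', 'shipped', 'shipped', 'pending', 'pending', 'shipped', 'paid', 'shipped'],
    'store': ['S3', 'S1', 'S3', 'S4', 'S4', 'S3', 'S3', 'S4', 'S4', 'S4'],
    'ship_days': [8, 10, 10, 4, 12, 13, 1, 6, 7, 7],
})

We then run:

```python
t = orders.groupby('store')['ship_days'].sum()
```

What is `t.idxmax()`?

S4

group by store, sum of ship_days:
store
S1    10
S3    32
S4    36
Name: ship_days, dtype: int64
Hence S4.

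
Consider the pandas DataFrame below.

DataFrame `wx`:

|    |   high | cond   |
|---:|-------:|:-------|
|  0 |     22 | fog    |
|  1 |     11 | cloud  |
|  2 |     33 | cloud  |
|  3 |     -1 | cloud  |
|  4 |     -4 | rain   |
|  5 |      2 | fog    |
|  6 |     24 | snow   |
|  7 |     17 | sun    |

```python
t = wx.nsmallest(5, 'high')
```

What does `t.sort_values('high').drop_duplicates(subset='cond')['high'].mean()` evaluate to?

3.5

take 5 rows with smallest high:
   high   cond
4    -4   rain
3    -1  cloud
5     2    fog
1    11  cloud
7    17    sun
sort by high:
   high   cond
4    -4   rain
3    -1  cloud
5     2    fog
1    11  cloud
7    17    sun
drop duplicate cond (keep=first):
   high   cond
4    -4   rain
3    -1  cloud
5     2    fog
7    17    sun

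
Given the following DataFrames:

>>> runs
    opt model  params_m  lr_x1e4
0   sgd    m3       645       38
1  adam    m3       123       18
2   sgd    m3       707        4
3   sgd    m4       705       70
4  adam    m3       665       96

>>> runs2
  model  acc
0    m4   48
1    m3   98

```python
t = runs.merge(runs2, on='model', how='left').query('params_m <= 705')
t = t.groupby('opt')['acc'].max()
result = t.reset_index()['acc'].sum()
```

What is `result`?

196

merge on 'model' (how='left') → 5 rows:
    opt model  params_m  lr_x1e4  acc
0   sgd    m3       645       38   98
1  adam    m3       123       18   98
2   sgd    m3       707        4   98
3   sgd    m4       705       70   48
4  adam    m3       665       96   98
filter rows where params_m <= 705:
    opt model  params_m  lr_x1e4  acc
0   sgd    m3       645       38   98
1  adam    m3       123       18   98
3   sgd    m4       705       70   48
4  adam    m3       665       96   98
group by opt, max of acc:
opt
adam    98
sgd     98
Name: acc, dtype: int64
reset_index():
    opt  acc
0  adam   98
1   sgd   98
Taking the sum of column 'acc' gives 196.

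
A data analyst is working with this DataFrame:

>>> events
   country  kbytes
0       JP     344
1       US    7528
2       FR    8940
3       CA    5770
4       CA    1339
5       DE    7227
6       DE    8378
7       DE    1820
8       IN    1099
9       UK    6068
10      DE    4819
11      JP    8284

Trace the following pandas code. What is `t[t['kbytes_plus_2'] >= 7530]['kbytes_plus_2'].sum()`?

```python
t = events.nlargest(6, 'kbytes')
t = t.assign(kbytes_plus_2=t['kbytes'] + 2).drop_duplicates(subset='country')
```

33138

take 6 rows with largest kbytes:
   country  kbytes
2       FR    8940
6       DE    8378
11      JP    8284
1       US    7528
5       DE    7227
9       UK    6068
add column kbytes_plus_2 = t['kbytes'] + 2:
   country  kbytes  kbytes_plus_2
2       FR    8940           8942
6       DE    8378           8380
11      JP    8284           8286
1       US    7528           7530
5       DE    7227           7229
9       UK    6068           6070
drop duplicate country (keep=first):
   country  kbytes  kbytes_plus_2
2       FR    8940           8942
6       DE    8378           8380
11      JP    8284           8286
1       US    7528           7530
9       UK    6068           6070
filter rows where kbytes_plus_2 >= 7530:
   country  kbytes  kbytes_plus_2
2       FR    8940           8942
6       DE    8378           8380
11      JP    8284           8286
1       US    7528           7530
Then the sum of column 'kbytes_plus_2': 33138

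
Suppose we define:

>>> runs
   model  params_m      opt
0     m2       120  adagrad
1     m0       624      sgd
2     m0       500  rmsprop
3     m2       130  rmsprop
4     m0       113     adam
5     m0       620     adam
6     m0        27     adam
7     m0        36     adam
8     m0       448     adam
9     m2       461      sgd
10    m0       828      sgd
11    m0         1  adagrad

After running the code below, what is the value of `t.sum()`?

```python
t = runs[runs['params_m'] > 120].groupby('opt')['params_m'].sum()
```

3611

filter rows where params_m > 120:
   model  params_m      opt
1     m0       624      sgd
2     m0       500  rmsprop
3     m2       130  rmsprop
5     m0       620     adam
8     m0       448     adam
9     m2       461      sgd
10    m0       828      sgd
group by opt, sum of params_m:
opt
adam       1068
rmsprop     630
sgd        1913
Name: params_m, dtype: int64
Reading off the sum of the resulting series, we get 3611.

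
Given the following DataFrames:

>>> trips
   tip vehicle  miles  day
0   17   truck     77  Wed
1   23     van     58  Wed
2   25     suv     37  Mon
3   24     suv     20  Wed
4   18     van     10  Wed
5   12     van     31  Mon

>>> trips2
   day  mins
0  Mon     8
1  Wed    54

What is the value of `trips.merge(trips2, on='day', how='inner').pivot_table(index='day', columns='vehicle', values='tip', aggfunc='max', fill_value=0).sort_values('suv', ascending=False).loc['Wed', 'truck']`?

17

merge on 'day' (how='inner') → 6 rows:
   tip vehicle  miles  day  mins
0   17   truck     77  Wed    54
1   23     van     58  Wed    54
2   25     suv     37  Mon     8
3   24     suv     20  Wed    54
4   18     van     10  Wed    54
5   12     van     31  Mon     8
pivot: rows=day, cols=vehicle, max(tip):
vehicle  suv  truck  van
day                     
Mon       25      0   12
Wed       24     17   23
sort by suv descending:
vehicle  suv  truck  van
day                     
Mon       25      0   12
Wed       24     17   23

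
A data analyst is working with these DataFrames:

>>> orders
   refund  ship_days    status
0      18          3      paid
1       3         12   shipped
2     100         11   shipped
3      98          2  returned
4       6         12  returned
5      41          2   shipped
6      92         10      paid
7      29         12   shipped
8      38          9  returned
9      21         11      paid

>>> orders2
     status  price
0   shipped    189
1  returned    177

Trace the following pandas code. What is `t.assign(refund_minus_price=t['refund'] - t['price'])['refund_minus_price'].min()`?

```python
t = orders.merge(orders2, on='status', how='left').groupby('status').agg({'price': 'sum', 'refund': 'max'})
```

merge on 'status' (how='left') → 10 rows:
   refund  ship_days    status  price
0      18          3      paid    NaN
1       3         12   shipped  189.0
2     100         11   shipped  189.0
3      98          2  returned  177.0
4       6         12  returned  177.0
5      41          2   shipped  189.0
6      92         10      paid    NaN
7      29         12   shipped  189.0
8      38          9  returned  177.0
9      21         11      paid    NaN
group by status: sum(price), max(refund):
          price  refund
status                 
paid        0.0      92
returned  531.0      98
shipped   756.0     100
add column refund_minus_price = t['refund'] - t['price']:
          price  refund  refund_minus_price
status                                     
paid        0.0      92                92.0
returned  531.0      98              -433.0
shipped   756.0     100              -656.0
Finally, min of column 'refund_minus_price' = -656.0.

-656.0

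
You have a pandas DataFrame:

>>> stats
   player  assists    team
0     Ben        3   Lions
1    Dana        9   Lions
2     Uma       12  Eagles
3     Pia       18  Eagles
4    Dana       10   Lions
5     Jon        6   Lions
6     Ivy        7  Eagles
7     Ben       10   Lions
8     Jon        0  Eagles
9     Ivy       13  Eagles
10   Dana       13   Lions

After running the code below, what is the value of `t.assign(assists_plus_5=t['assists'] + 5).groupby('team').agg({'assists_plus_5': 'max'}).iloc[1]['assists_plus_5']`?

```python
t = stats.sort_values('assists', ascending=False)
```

18

sort by assists descending:
   player  assists    team
3     Pia       18  Eagles
9     Ivy       13  Eagles
10   Dana       13   Lions
2     Uma       12  Eagles
4    Dana       10   Lions
7     Ben       10   Lions
1    Dana        9   Lions
6     Ivy        7  Eagles
5     Jon        6   Lions
0     Ben        3   Lions
8     Jon        0  Eagles
add column assists_plus_5 = t['assists'] + 5:
   player  assists    team  assists_plus_5
3     Pia       18  Eagles              23
9     Ivy       13  Eagles              18
10   Dana       13   Lions              18
2     Uma       12  Eagles              17
4    Dana       10   Lions              15
7     Ben       10   Lions              15
1    Dana        9   Lions              14
6     Ivy        7  Eagles              12
5     Jon        6   Lions              11
0     Ben        3   Lions               8
8     Jon        0  Eagles               5
group by team, max of assists_plus_5:
        assists_plus_5
team                  
Eagles              23
Lions               18
The value at position 1, column 'assists_plus_5' is 18.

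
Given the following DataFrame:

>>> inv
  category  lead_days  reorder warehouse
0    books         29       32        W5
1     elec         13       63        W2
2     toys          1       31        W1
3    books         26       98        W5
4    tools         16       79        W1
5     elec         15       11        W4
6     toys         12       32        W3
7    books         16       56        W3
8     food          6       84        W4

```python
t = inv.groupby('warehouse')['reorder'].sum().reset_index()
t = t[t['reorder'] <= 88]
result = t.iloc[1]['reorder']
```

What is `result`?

group by warehouse, sum of reorder:
warehouse
W1    110
W2     63
W3     88
W4     95
W5    130
Name: reorder, dtype: int64
reset_index():
  warehouse  reorder
0        W1      110
1        W2       63
2        W3       88
3        W4       95
4        W5      130
filter rows where reorder <= 88:
  warehouse  reorder
1        W2       63
2        W3       88
Then the value at position 1, column 'reorder': 88

88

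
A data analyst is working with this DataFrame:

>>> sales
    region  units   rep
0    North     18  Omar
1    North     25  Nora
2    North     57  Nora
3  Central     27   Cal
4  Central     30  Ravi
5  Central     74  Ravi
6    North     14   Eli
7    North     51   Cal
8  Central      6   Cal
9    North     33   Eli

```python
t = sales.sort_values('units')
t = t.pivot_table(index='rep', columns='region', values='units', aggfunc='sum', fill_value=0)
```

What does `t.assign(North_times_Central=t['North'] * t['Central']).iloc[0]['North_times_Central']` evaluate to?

1683

sort by units:
    region  units   rep
8  Central      6   Cal
6    North     14   Eli
0    North     18  Omar
1    North     25  Nora
3  Central     27   Cal
4  Central     30  Ravi
9    North     33   Eli
7    North     51   Cal
2    North     57  Nora
5  Central     74  Ravi
pivot: rows=rep, cols=region, sum(units):
region  Central  North
rep                   
Cal          33     51
Eli           0     47
Nora          0     82
Omar          0     18
Ravi        104      0
add column North_times_Central = t['North'] * t['Central']:
region  Central  North  North_times_Central
rep                                        
Cal          33     51                 1683
Eli           0     47                    0
Nora          0     82                    0
Omar          0     18                    0
Ravi        104      0                    0
Reading off the value at position 0, column 'North_times_Central', we get 1683.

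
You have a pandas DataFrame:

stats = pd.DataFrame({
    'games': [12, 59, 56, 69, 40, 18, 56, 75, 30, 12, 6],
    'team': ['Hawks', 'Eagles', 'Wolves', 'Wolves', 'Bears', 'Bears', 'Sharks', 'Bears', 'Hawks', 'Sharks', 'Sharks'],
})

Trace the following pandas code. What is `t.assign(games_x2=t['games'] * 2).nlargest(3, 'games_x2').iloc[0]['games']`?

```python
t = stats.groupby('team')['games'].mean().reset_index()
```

group by team, mean of games:
team
Bears     44.333333
Eagles    59.000000
Hawks     21.000000
Sharks    24.666667
Wolves    62.500000
Name: games, dtype: float64
reset_index():
     team      games
0   Bears  44.333333
1  Eagles  59.000000
2   Hawks  21.000000
3  Sharks  24.666667
4  Wolves  62.500000
add column games_x2 = t['games'] * 2:
     team      games    games_x2
0   Bears  44.333333   88.666667
1  Eagles  59.000000  118.000000
2   Hawks  21.000000   42.000000
3  Sharks  24.666667   49.333333
4  Wolves  62.500000  125.000000
take 3 rows with largest games_x2:
     team      games    games_x2
4  Wolves  62.500000  125.000000
1  Eagles  59.000000  118.000000
0   Bears  44.333333   88.666667
Then the value at position 0, column 'games': 62.5

62.5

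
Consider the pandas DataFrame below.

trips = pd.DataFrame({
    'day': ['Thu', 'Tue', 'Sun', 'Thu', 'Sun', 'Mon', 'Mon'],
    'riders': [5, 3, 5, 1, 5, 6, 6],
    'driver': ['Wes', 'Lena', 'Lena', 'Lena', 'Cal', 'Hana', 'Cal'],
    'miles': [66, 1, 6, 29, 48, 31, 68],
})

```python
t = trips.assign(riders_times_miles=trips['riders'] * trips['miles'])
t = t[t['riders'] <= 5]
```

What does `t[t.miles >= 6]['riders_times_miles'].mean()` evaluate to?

157.25

add column riders_times_miles = trips['riders'] * trips['miles']:
   day  riders driver  miles  riders_times_miles
0  Thu       5    Wes     66                 330
1  Tue       3   Lena      1                   3
2  Sun       5   Lena      6                  30
3  Thu       1   Lena     29                  29
4  Sun       5    Cal     48                 240
5  Mon       6   Hana     31                 186
6  Mon       6    Cal     68                 408
filter rows where riders <= 5:
   day  riders driver  miles  riders_times_miles
0  Thu       5    Wes     66                 330
1  Tue       3   Lena      1                   3
2  Sun       5   Lena      6                  30
3  Thu       1   Lena     29                  29
4  Sun       5    Cal     48                 240
filter rows where miles >= 6:
   day  riders driver  miles  riders_times_miles
0  Thu       5    Wes     66                 330
2  Sun       5   Lena      6                  30
3  Thu       1   Lena     29                  29
4  Sun       5    Cal     48                 240
Hence 157.25.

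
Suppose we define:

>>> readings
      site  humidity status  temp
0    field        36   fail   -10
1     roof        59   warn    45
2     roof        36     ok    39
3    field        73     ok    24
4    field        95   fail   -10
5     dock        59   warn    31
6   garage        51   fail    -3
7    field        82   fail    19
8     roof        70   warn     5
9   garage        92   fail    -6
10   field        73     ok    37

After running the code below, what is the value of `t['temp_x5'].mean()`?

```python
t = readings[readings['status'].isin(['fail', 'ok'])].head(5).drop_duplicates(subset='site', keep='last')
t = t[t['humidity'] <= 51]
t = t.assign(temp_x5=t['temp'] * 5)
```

filter rows where status in ['fail', 'ok']:
      site  humidity status  temp
0    field        36   fail   -10
2     roof        36     ok    39
3    field        73     ok    24
4    field        95   fail   -10
6   garage        51   fail    -3
7    field        82   fail    19
9   garage        92   fail    -6
10   field        73     ok    37
take first 5 rows:
     site  humidity status  temp
0   field        36   fail   -10
2    roof        36     ok    39
3   field        73     ok    24
4   field        95   fail   -10
6  garage        51   fail    -3
drop duplicate site (keep=last):
     site  humidity status  temp
2    roof        36     ok    39
4   field        95   fail   -10
6  garage        51   fail    -3
filter rows where humidity <= 51:
     site  humidity status  temp
2    roof        36     ok    39
6  garage        51   fail    -3
add column temp_x5 = t['temp'] * 5:
     site  humidity status  temp  temp_x5
2    roof        36     ok    39      195
6  garage        51   fail    -3      -15
Then the mean of column 'temp_x5': 90.0

90.0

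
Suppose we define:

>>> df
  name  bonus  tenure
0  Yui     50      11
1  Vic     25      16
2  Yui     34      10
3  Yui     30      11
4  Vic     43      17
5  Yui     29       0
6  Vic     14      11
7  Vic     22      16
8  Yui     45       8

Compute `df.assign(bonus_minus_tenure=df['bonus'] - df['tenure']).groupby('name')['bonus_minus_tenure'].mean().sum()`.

40.6

add column bonus_minus_tenure = df['bonus'] - df['tenure']:
  name  bonus  tenure  bonus_minus_tenure
0  Yui     50      11                  39
1  Vic     25      16                   9
2  Yui     34      10                  24
3  Yui     30      11                  19
4  Vic     43      17                  26
5  Yui     29       0                  29
6  Vic     14      11                   3
7  Vic     22      16                   6
8  Yui     45       8                  37
group by name, mean of bonus_minus_tenure:
name
Vic    11.0
Yui    29.6
Name: bonus_minus_tenure, dtype: float64
The sum of the resulting series is 40.6.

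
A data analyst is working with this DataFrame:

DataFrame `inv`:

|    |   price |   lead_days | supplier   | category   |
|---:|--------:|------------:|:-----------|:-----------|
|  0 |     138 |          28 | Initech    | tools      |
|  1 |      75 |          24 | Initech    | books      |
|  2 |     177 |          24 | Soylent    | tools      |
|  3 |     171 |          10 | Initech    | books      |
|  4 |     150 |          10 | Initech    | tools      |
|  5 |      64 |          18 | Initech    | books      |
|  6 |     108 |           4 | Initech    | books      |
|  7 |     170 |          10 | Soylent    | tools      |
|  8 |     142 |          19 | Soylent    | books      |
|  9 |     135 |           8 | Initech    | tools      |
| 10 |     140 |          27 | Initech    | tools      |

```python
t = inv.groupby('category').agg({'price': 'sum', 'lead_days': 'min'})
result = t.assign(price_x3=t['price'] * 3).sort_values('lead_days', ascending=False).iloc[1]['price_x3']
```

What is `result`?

1680

group by category: sum(price), min(lead_days):
          price  lead_days
category                  
books       560          4
tools       910          8
add column price_x3 = t['price'] * 3:
          price  lead_days  price_x3
category                            
books       560          4      1680
tools       910          8      2730
sort by lead_days descending:
          price  lead_days  price_x3
category                            
tools       910          8      2730
books       560          4      1680
So iloc[1]['price_x3'] = 1680.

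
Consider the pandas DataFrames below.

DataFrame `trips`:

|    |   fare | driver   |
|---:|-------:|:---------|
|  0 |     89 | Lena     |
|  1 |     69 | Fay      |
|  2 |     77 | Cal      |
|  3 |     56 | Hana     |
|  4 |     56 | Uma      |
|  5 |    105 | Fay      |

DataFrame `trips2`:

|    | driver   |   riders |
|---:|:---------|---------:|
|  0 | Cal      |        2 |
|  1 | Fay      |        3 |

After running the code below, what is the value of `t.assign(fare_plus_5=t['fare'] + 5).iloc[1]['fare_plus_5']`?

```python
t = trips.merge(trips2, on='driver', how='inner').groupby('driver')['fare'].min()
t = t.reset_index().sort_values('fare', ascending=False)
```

merge on 'driver' (how='inner') → 3 rows:
   fare driver  riders
0    69    Fay       3
1    77    Cal       2
2   105    Fay       3
group by driver, min of fare:
driver
Cal    77
Fay    69
Name: fare, dtype: int64
reset_index():
  driver  fare
0    Cal    77
1    Fay    69
sort by fare descending:
  driver  fare
0    Cal    77
1    Fay    69
add column fare_plus_5 = t['fare'] + 5:
  driver  fare  fare_plus_5
0    Cal    77           82
1    Fay    69           74
value at position 1, column 'fare_plus_5' → 74

74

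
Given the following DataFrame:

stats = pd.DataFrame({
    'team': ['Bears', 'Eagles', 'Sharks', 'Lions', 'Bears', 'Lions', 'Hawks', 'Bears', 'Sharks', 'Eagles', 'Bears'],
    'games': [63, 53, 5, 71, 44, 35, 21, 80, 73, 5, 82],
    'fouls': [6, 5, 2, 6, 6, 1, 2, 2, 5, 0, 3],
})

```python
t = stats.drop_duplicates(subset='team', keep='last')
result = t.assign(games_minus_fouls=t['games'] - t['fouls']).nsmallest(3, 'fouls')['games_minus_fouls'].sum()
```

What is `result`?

58

drop duplicate team (keep=last):
      team  games  fouls
5    Lions     35      1
6    Hawks     21      2
8   Sharks     73      5
9   Eagles      5      0
10   Bears     82      3
add column games_minus_fouls = t['games'] - t['fouls']:
      team  games  fouls  games_minus_fouls
5    Lions     35      1                 34
6    Hawks     21      2                 19
8   Sharks     73      5                 68
9   Eagles      5      0                  5
10   Bears     82      3                 79
take 3 rows with smallest fouls:
     team  games  fouls  games_minus_fouls
9  Eagles      5      0                  5
5   Lions     35      1                 34
6   Hawks     21      2                 19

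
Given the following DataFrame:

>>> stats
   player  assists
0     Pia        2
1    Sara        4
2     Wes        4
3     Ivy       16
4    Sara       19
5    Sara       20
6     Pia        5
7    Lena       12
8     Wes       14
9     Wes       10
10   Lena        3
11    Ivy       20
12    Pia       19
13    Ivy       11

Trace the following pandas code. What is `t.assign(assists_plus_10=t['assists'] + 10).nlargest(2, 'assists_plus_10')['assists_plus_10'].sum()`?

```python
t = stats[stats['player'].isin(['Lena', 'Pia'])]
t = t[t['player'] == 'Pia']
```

filter rows where player in ['Lena', 'Pia']:
   player  assists
0     Pia        2
6     Pia        5
7    Lena       12
10   Lena        3
12    Pia       19
filter rows where player == 'Pia':
   player  assists
0     Pia        2
6     Pia        5
12    Pia       19
add column assists_plus_10 = t['assists'] + 10:
   player  assists  assists_plus_10
0     Pia        2               12
6     Pia        5               15
12    Pia       19               29
take 2 rows with largest assists_plus_10:
   player  assists  assists_plus_10
12    Pia       19               29
6     Pia        5               15
sum of column 'assists_plus_10' → 44

44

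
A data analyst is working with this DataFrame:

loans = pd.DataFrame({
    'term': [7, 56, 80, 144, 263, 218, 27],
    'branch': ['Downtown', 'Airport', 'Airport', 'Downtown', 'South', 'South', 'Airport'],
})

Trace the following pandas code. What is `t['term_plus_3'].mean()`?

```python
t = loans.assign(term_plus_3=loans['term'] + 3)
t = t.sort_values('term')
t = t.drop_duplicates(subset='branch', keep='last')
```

165.333333333

add column term_plus_3 = loans['term'] + 3:
   term    branch  term_plus_3
0     7  Downtown           10
1    56   Airport           59
2    80   Airport           83
3   144  Downtown          147
4   263     South          266
5   218     South          221
6    27   Airport           30
sort by term:
   term    branch  term_plus_3
0     7  Downtown           10
6    27   Airport           30
1    56   Airport           59
2    80   Airport           83
3   144  Downtown          147
5   218     South          221
4   263     South          266
drop duplicate branch (keep=last):
   term    branch  term_plus_3
2    80   Airport           83
3   144  Downtown          147
4   263     South          266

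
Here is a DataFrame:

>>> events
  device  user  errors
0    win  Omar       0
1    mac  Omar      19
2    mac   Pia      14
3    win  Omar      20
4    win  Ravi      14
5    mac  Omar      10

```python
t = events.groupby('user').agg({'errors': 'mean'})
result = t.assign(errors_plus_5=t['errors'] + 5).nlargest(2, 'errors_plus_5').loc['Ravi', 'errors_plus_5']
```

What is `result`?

group by user, mean of errors:
      errors
user        
Omar   12.25
Pia    14.00
Ravi   14.00
add column errors_plus_5 = t['errors'] + 5:
      errors  errors_plus_5
user                       
Omar   12.25          17.25
Pia    14.00          19.00
Ravi   14.00          19.00
take 2 rows with largest errors_plus_5:
      errors  errors_plus_5
user                       
Pia     14.0           19.0
Ravi    14.0           19.0
So loc['Ravi', 'errors_plus_5'] = 19.0.

19.0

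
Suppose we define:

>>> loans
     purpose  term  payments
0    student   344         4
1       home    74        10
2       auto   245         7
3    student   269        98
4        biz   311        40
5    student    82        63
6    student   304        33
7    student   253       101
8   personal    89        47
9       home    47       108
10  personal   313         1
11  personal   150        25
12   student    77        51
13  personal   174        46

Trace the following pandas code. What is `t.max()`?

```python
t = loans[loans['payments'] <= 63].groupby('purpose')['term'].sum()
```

807

filter rows where payments <= 63:
     purpose  term  payments
0    student   344         4
1       home    74        10
2       auto   245         7
4        biz   311        40
5    student    82        63
6    student   304        33
8   personal    89        47
10  personal   313         1
11  personal   150        25
12   student    77        51
13  personal   174        46
group by purpose, sum of term:
purpose
auto        245
biz         311
home         74
personal    726
student     807
Name: term, dtype: int64
So max() = 807.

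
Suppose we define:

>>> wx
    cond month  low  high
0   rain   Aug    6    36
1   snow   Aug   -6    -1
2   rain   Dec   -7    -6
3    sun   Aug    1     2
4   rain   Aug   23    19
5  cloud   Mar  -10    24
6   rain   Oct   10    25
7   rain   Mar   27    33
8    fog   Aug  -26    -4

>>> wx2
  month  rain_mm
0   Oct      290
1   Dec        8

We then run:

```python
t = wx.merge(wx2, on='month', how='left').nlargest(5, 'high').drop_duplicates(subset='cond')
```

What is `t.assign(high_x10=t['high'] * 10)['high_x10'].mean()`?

merge on 'month' (how='left') → 9 rows:
    cond month  low  high  rain_mm
0   rain   Aug    6    36      NaN
1   snow   Aug   -6    -1      NaN
2   rain   Dec   -7    -6      8.0
3    sun   Aug    1     2      NaN
4   rain   Aug   23    19      NaN
5  cloud   Mar  -10    24      NaN
6   rain   Oct   10    25    290.0
7   rain   Mar   27    33      NaN
8    fog   Aug  -26    -4      NaN
take 5 rows with largest high:
    cond month  low  high  rain_mm
0   rain   Aug    6    36      NaN
7   rain   Mar   27    33      NaN
6   rain   Oct   10    25    290.0
5  cloud   Mar  -10    24      NaN
4   rain   Aug   23    19      NaN
drop duplicate cond (keep=first):
    cond month  low  high  rain_mm
0   rain   Aug    6    36      NaN
5  cloud   Mar  -10    24      NaN
add column high_x10 = t['high'] * 10:
    cond month  low  high  rain_mm  high_x10
0   rain   Aug    6    36      NaN       360
5  cloud   Mar  -10    24      NaN       240
Finally, mean of column 'high_x10' = 300.0.

300.0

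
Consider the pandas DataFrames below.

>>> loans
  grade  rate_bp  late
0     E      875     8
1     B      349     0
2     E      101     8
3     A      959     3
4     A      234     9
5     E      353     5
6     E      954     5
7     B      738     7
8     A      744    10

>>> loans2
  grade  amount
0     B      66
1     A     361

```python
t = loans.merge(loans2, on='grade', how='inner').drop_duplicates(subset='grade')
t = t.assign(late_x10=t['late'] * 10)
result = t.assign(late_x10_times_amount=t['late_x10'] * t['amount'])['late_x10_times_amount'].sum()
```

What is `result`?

merge on 'grade' (how='inner') → 5 rows:
  grade  rate_bp  late  amount
0     B      349     0      66
1     A      959     3     361
2     A      234     9     361
3     B      738     7      66
4     A      744    10     361
drop duplicate grade (keep=first):
  grade  rate_bp  late  amount
0     B      349     0      66
1     A      959     3     361
add column late_x10 = t['late'] * 10:
  grade  rate_bp  late  amount  late_x10
0     B      349     0      66         0
1     A      959     3     361        30
add column late_x10_times_amount = t['late_x10'] * t['amount']:
  grade  rate_bp  late  amount  late_x10  late_x10_times_amount
0     B      349     0      66         0                      0
1     A      959     3     361        30                  10830
sum of column 'late_x10_times_amount' → 10830

10830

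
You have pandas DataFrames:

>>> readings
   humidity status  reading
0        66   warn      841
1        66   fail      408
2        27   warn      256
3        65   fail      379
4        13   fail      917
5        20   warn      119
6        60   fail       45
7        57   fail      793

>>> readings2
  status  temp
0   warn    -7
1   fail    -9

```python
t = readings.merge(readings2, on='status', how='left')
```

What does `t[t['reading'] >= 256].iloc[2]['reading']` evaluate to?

merge on 'status' (how='left') → 8 rows:
   humidity status  reading  temp
0        66   warn      841    -7
1        66   fail      408    -9
2        27   warn      256    -7
3        65   fail      379    -9
4        13   fail      917    -9
5        20   warn      119    -7
6        60   fail       45    -9
7        57   fail      793    -9
filter rows where reading >= 256:
   humidity status  reading  temp
0        66   warn      841    -7
1        66   fail      408    -9
2        27   warn      256    -7
3        65   fail      379    -9
4        13   fail      917    -9
7        57   fail      793    -9
Hence 256.

256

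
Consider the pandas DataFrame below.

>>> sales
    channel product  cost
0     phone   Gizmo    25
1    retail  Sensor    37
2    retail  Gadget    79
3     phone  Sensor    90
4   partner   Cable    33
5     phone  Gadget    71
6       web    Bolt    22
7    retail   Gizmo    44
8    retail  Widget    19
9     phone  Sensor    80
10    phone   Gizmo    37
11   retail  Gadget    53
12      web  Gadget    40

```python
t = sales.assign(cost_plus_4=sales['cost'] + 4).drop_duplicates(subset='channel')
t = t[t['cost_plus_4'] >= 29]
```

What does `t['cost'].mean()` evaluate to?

31.6666666667

add column cost_plus_4 = sales['cost'] + 4:
    channel product  cost  cost_plus_4
0     phone   Gizmo    25           29
1    retail  Sensor    37           41
2    retail  Gadget    79           83
3     phone  Sensor    90           94
4   partner   Cable    33           37
5     phone  Gadget    71           75
6       web    Bolt    22           26
7    retail   Gizmo    44           48
8    retail  Widget    19           23
9     phone  Sensor    80           84
10    phone   Gizmo    37           41
11   retail  Gadget    53           57
12      web  Gadget    40           44
drop duplicate channel (keep=first):
   channel product  cost  cost_plus_4
0    phone   Gizmo    25           29
1   retail  Sensor    37           41
4  partner   Cable    33           37
6      web    Bolt    22           26
filter rows where cost_plus_4 >= 29:
   channel product  cost  cost_plus_4
0    phone   Gizmo    25           29
1   retail  Sensor    37           41
4  partner   Cable    33           37
Hence 31.6666666667.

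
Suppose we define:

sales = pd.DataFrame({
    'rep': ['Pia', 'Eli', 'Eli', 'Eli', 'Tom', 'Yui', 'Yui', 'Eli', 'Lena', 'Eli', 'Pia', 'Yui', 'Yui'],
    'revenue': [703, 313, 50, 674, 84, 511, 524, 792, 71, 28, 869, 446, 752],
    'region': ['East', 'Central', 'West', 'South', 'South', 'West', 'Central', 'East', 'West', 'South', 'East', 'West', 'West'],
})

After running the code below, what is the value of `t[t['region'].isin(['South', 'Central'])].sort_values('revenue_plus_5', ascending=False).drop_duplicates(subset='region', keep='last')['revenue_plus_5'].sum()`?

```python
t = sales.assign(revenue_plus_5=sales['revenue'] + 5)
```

351

add column revenue_plus_5 = sales['revenue'] + 5:
     rep  revenue   region  revenue_plus_5
0    Pia      703     East             708
1    Eli      313  Central             318
2    Eli       50     West              55
3    Eli      674    South             679
4    Tom       84    South              89
5    Yui      511     West             516
6    Yui      524  Central             529
7    Eli      792     East             797
8   Lena       71     West              76
9    Eli       28    South              33
10   Pia      869     East             874
11   Yui      446     West             451
12   Yui      752     West             757
filter rows where region in ['South', 'Central']:
   rep  revenue   region  revenue_plus_5
1  Eli      313  Central             318
3  Eli      674    South             679
4  Tom       84    South              89
6  Yui      524  Central             529
9  Eli       28    South              33
sort by revenue_plus_5 descending:
   rep  revenue   region  revenue_plus_5
3  Eli      674    South             679
6  Yui      524  Central             529
1  Eli      313  Central             318
4  Tom       84    South              89
9  Eli       28    South              33
drop duplicate region (keep=last):
   rep  revenue   region  revenue_plus_5
1  Eli      313  Central             318
9  Eli       28    South              33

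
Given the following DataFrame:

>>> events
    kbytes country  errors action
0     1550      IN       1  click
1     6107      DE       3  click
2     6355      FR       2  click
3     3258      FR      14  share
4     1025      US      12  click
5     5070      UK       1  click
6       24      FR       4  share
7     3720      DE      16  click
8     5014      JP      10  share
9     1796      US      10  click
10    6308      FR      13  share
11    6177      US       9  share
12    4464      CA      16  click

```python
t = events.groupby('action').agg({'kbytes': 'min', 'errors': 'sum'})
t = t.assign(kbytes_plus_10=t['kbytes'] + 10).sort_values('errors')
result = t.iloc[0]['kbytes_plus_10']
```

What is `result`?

group by action: min(kbytes), sum(errors):
        kbytes  errors
action                
click     1025      61
share       24      50
add column kbytes_plus_10 = t['kbytes'] + 10:
        kbytes  errors  kbytes_plus_10
action                                
click     1025      61            1035
share       24      50              34
sort by errors:
        kbytes  errors  kbytes_plus_10
action                                
share       24      50              34
click     1025      61            1035
Taking the value at position 0, column 'kbytes_plus_10' gives 34.

34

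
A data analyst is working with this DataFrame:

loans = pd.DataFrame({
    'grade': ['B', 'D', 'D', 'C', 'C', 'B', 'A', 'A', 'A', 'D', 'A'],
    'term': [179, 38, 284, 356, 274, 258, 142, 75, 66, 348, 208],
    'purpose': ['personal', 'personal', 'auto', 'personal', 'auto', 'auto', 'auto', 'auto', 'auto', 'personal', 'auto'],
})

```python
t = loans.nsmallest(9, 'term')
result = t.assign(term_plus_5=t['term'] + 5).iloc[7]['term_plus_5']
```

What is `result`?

take 9 rows with smallest term:
   grade  term   purpose
1      D    38  personal
8      A    66      auto
7      A    75      auto
6      A   142      auto
0      B   179  personal
10     A   208      auto
5      B   258      auto
4      C   274      auto
2      D   284      auto
add column term_plus_5 = t['term'] + 5:
   grade  term   purpose  term_plus_5
1      D    38  personal           43
8      A    66      auto           71
7      A    75      auto           80
6      A   142      auto          147
0      B   179  personal          184
10     A   208      auto          213
5      B   258      auto          263
4      C   274      auto          279
2      D   284      auto          289
value at position 7, column 'term_plus_5' → 279

279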